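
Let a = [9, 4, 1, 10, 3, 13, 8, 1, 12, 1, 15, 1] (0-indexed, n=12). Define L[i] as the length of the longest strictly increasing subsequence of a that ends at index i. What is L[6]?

   i    0    1    2    3    4    5    6    7    8    9   10   11
a[i]    9    4    1   10    3   13    8    1   12    1   15    1
L[i]    1    1    1    2    2    3    3    1    4    1    5    1

3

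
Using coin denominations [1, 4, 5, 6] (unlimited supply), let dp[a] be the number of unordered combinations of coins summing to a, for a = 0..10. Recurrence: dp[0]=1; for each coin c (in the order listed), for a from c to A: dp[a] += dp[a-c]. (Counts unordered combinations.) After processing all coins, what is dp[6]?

4

after  coin     0     1     2     3     4     5     6     7     8     9    10
          1     1     1     1     1     1     1     1     1     1     1     1
          4     1     1     1     1     2     2     2     2     3     3     3
          5     1     1     1     1     2     3     3     3     4     5     6
          6     1     1     1     1     2     3     4     4     5     6     8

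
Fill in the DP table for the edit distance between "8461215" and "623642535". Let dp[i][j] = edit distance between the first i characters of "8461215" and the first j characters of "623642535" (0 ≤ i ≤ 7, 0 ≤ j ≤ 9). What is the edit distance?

6

   ''  6  2  3  6  4  2  5  3  5
''  0  1  2  3  4  5  6  7  8  9
 8  1  1  2  3  4  5  6  7  8  9
 4  2  2  2  3  4  4  5  6  7  8
 6  3  2  3  3  3  4  5  6  7  8
 1  4  3  3  4  4  4  5  6  7  8
 2  5  4  3  4  5  5  4  5  6  7
 1  6  5  4  4  5  6  5  5  6  7
 5  7  6  5  5  5  6  6  5  6  6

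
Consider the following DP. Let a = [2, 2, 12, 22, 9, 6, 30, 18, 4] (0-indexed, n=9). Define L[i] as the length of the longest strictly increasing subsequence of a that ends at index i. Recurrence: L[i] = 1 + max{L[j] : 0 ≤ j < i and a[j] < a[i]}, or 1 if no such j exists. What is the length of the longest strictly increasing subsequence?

4

   i    0    1    2    3    4    5    6    7    8
a[i]    2    2   12   22    9    6   30   18    4
L[i]    1    1    2    3    2    2    4    3    2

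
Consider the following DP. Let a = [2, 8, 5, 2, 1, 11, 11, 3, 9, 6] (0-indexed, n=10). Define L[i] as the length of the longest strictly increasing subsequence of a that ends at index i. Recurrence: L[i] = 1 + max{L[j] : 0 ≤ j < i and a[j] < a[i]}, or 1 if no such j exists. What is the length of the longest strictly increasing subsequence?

   i    0    1    2    3    4    5    6    7    8    9
a[i]    2    8    5    2    1   11   11    3    9    6
L[i]    1    2    2    1    1    3    3    2    3    3

3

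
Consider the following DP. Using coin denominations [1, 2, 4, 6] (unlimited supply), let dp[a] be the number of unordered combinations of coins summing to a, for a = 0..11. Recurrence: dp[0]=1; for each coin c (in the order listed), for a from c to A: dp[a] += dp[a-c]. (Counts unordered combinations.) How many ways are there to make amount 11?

after  coin     0     1     2     3     4     5     6     7     8     9    10    11
          1     1     1     1     1     1     1     1     1     1     1     1     1
          2     1     1     2     2     3     3     4     4     5     5     6     6
          4     1     1     2     2     4     4     6     6     9     9    12    12
          6     1     1     2     2     4     4     7     7    11    11    16    16

16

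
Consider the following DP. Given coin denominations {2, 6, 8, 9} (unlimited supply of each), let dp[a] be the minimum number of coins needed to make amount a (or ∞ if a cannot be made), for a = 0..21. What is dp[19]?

3

 a  0  1  2  3  4  5  6  7  8  9 10 11 12 13 14 15 16 17 18 19 20 21
dp  0  -  1  -  2  -  1  -  1  1  2  2  2  3  2  2  2  2  2  3  3  3
(- denotes ∞ / unreachable)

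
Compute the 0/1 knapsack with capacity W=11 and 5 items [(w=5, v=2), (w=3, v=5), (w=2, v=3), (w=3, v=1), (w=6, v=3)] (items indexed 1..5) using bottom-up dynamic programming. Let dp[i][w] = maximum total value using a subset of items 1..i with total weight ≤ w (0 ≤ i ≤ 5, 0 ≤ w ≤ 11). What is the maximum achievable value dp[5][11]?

11

i\w   0   1   2   3   4   5   6   7   8   9  10  11
  0   0   0   0   0   0   0   0   0   0   0   0   0
  1   0   0   0   0   0   2   2   2   2   2   2   2
  2   0   0   0   5   5   5   5   5   7   7   7   7
  3   0   0   3   5   5   8   8   8   8   8  10  10
  4   0   0   3   5   5   8   8   8   9   9  10  10
  5   0   0   3   5   5   8   8   8   9   9  10  11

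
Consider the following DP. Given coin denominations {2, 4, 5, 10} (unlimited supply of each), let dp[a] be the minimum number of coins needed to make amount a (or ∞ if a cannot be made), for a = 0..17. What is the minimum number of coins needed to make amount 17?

3

 a  0  1  2  3  4  5  6  7  8  9 10 11 12 13 14 15 16 17
dp  0  -  1  -  1  1  2  2  2  2  1  3  2  3  2  2  3  3
(- denotes ∞ / unreachable)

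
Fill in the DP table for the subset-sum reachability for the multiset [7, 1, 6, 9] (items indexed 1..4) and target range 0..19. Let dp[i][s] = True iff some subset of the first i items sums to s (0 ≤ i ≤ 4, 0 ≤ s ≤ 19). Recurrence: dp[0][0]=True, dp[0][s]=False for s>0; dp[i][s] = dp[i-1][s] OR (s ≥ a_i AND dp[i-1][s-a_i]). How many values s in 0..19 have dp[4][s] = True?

12

i\s   0   1   2   3   4   5   6   7   8   9  10  11  12  13  14  15  16  17  18  19
  0   T   F   F   F   F   F   F   F   F   F   F   F   F   F   F   F   F   F   F   F
  1   T   F   F   F   F   F   F   T   F   F   F   F   F   F   F   F   F   F   F   F
  2   T   T   F   F   F   F   F   T   T   F   F   F   F   F   F   F   F   F   F   F
  3   T   T   F   F   F   F   T   T   T   F   F   F   F   T   T   F   F   F   F   F
  4   T   T   F   F   F   F   T   T   T   T   T   F   F   T   T   T   T   T   F   F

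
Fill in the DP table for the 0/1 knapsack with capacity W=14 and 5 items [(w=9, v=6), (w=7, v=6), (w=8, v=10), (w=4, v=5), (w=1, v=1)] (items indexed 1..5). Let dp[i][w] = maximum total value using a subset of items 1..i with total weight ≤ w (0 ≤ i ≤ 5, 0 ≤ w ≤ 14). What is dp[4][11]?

11

i\w   0   1   2   3   4   5   6   7   8   9  10  11  12  13  14
  0   0   0   0   0   0   0   0   0   0   0   0   0   0   0   0
  1   0   0   0   0   0   0   0   0   0   6   6   6   6   6   6
  2   0   0   0   0   0   0   0   6   6   6   6   6   6   6   6
  3   0   0   0   0   0   0   0   6  10  10  10  10  10  10  10
  4   0   0   0   0   5   5   5   6  10  10  10  11  15  15  15
  5   0   1   1   1   5   6   6   6  10  11  11  11  15  16  16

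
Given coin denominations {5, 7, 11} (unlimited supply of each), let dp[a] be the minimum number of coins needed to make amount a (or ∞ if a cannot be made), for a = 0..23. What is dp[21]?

 a  0  1  2  3  4  5  6  7  8  9 10 11 12 13 14 15 16 17 18 19 20 21 22 23
dp  0  -  -  -  -  1  -  1  -  -  2  1  2  -  2  3  2  3  2  3  4  3  2  3
(- denotes ∞ / unreachable)

3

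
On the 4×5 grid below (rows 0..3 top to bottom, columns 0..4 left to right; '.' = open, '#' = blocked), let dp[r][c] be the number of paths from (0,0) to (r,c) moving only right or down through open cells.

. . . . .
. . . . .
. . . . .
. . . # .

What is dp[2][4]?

r\c   0   1   2   3   4
  0   1   1   1   1   1
  1   1   2   3   4   5
  2   1   3   6  10  15
  3   1   4  10   0  15

15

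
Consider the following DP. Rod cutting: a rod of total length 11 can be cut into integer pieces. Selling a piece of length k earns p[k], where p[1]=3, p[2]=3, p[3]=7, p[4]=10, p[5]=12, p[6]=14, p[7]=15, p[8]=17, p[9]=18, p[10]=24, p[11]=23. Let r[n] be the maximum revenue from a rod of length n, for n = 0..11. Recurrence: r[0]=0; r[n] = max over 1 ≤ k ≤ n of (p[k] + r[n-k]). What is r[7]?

21

   n    0    1    2    3    4    5    6    7    8    9   10   11
r[n]    0    3    6    9   12   15   18   21   24   27   30   33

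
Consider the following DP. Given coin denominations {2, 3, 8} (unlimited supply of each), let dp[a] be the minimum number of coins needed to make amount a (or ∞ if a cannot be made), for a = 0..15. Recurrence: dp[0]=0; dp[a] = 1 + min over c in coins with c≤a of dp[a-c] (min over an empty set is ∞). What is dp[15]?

 a  0  1  2  3  4  5  6  7  8  9 10 11 12 13 14 15
dp  0  -  1  1  2  2  2  3  1  3  2  2  3  3  3  4
(- denotes ∞ / unreachable)

4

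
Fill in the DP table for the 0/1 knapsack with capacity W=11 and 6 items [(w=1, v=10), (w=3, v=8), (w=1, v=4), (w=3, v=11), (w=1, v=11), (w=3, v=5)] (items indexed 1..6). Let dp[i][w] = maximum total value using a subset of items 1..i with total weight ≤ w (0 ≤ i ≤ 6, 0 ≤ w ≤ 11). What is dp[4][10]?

33

i\w   0   1   2   3   4   5   6   7   8   9  10  11
  0   0   0   0   0   0   0   0   0   0   0   0   0
  1   0  10  10  10  10  10  10  10  10  10  10  10
  2   0  10  10  10  18  18  18  18  18  18  18  18
  3   0  10  14  14  18  22  22  22  22  22  22  22
  4   0  10  14  14  21  25  25  29  33  33  33  33
  5   0  11  21  25  25  32  36  36  40  44  44  44
  6   0  11  21  25  25  32  36  36  40  44  44  45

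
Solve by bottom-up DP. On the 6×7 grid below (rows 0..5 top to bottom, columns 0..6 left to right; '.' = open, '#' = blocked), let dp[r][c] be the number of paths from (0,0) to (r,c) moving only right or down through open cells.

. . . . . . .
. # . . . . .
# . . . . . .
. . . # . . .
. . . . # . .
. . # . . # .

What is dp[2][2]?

r\c   0   1   2   3   4   5   6
  0   1   1   1   1   1   1   1
  1   1   0   1   2   3   4   5
  2   0   0   1   3   6  10  15
  3   0   0   1   0   6  16  31
  4   0   0   1   1   0  16  47
  5   0   0   0   1   1   0  47

1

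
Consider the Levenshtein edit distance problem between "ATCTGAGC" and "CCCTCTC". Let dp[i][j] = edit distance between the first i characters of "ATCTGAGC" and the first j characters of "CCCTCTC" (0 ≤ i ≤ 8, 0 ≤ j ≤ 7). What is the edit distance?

5

   ''  C  C  C  T  C  T  C
''  0  1  2  3  4  5  6  7
 A  1  1  2  3  4  5  6  7
 T  2  2  2  3  3  4  5  6
 C  3  2  2  2  3  3  4  5
 T  4  3  3  3  2  3  3  4
 G  5  4  4  4  3  3  4  4
 A  6  5  5  5  4  4  4  5
 G  7  6  6  6  5  5  5  5
 C  8  7  6  6  6  5  6  5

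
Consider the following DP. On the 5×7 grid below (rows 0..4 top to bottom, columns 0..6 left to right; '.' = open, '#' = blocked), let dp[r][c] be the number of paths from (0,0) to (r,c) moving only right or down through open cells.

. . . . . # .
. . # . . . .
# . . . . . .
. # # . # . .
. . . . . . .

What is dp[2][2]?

r\c   0   1   2   3   4   5   6
  0   1   1   1   1   1   0   0
  1   1   2   0   1   2   2   2
  2   0   2   2   3   5   7   9
  3   0   0   0   3   0   7  16
  4   0   0   0   3   3  10  26

2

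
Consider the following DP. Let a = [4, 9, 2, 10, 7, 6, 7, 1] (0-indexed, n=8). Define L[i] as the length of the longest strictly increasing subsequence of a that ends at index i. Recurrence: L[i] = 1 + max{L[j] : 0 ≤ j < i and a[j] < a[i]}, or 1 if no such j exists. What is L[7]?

   i    0    1    2    3    4    5    6    7
a[i]    4    9    2   10    7    6    7    1
L[i]    1    2    1    3    2    2    3    1

1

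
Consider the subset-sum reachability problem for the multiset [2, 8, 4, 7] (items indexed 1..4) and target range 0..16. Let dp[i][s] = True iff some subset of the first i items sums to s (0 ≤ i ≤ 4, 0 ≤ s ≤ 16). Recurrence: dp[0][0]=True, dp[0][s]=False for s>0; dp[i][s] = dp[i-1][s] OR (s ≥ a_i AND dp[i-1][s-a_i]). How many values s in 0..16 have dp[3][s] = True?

i\s   0   1   2   3   4   5   6   7   8   9  10  11  12  13  14  15  16
  0   T   F   F   F   F   F   F   F   F   F   F   F   F   F   F   F   F
  1   T   F   T   F   F   F   F   F   F   F   F   F   F   F   F   F   F
  2   T   F   T   F   F   F   F   F   T   F   T   F   F   F   F   F   F
  3   T   F   T   F   T   F   T   F   T   F   T   F   T   F   T   F   F
  4   T   F   T   F   T   F   T   T   T   T   T   T   T   T   T   T   F

8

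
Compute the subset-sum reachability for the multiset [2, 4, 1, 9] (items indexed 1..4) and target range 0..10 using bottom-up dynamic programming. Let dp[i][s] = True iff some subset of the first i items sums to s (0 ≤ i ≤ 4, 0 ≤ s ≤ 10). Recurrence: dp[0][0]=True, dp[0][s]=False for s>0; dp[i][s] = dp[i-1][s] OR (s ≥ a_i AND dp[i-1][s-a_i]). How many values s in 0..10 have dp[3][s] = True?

i\s   0   1   2   3   4   5   6   7   8   9  10
  0   T   F   F   F   F   F   F   F   F   F   F
  1   T   F   T   F   F   F   F   F   F   F   F
  2   T   F   T   F   T   F   T   F   F   F   F
  3   T   T   T   T   T   T   T   T   F   F   F
  4   T   T   T   T   T   T   T   T   F   T   T

8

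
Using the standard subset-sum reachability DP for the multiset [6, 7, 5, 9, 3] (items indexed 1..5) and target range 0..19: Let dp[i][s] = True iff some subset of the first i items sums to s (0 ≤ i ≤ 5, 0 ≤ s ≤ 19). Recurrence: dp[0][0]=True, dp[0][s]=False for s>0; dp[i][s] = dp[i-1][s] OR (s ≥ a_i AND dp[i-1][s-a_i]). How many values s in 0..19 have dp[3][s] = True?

8

i\s   0   1   2   3   4   5   6   7   8   9  10  11  12  13  14  15  16  17  18  19
  0   T   F   F   F   F   F   F   F   F   F   F   F   F   F   F   F   F   F   F   F
  1   T   F   F   F   F   F   T   F   F   F   F   F   F   F   F   F   F   F   F   F
  2   T   F   F   F   F   F   T   T   F   F   F   F   F   T   F   F   F   F   F   F
  3   T   F   F   F   F   T   T   T   F   F   F   T   T   T   F   F   F   F   T   F
  4   T   F   F   F   F   T   T   T   F   T   F   T   T   T   T   T   T   F   T   F
  5   T   F   F   T   F   T   T   T   T   T   T   T   T   T   T   T   T   T   T   T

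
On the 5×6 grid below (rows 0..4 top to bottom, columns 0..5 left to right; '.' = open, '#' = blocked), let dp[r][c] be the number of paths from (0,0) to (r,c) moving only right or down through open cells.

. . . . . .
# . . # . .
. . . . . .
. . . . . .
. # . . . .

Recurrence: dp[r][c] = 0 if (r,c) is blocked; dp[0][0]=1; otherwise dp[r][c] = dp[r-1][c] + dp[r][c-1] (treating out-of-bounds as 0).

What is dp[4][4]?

r\c   0   1   2   3   4   5
  0   1   1   1   1   1   1
  1   0   1   2   0   1   2
  2   0   1   3   3   4   6
  3   0   1   4   7  11  17
  4   0   0   4  11  22  39

22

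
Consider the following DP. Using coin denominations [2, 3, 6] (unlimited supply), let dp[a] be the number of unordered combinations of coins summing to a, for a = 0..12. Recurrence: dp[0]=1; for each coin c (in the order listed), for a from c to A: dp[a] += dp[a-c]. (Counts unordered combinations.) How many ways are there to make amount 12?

after  coin     0     1     2     3     4     5     6     7     8     9    10    11    12
          2     1     0     1     0     1     0     1     0     1     0     1     0     1
          3     1     0     1     1     1     1     2     1     2     2     2     2     3
          6     1     0     1     1     1     1     3     1     3     3     3     3     6

6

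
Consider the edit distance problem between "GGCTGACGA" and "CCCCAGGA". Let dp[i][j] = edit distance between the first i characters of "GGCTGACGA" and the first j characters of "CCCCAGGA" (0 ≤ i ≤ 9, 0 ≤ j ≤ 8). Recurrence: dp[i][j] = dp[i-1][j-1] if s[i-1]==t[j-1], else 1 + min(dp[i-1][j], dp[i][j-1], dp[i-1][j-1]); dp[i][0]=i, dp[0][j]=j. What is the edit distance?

5

   ''  C  C  C  C  A  G  G  A
''  0  1  2  3  4  5  6  7  8
 G  1  1  2  3  4  5  5  6  7
 G  2  2  2  3  4  5  5  5  6
 C  3  2  2  2  3  4  5  6  6
 T  4  3  3  3  3  4  5  6  7
 G  5  4  4  4  4  4  4  5  6
 A  6  5  5  5  5  4  5  5  5
 C  7  6  5  5  5  5  5  6  6
 G  8  7  6  6  6  6  5  5  6
 A  9  8  7  7  7  6  6  6  5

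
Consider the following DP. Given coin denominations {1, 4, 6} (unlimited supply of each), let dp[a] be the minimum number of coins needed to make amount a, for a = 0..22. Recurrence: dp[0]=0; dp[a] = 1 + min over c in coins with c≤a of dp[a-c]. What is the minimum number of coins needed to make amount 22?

 a  0  1  2  3  4  5  6  7  8  9 10 11 12 13 14 15 16 17 18 19 20 21 22
dp  0  1  2  3  1  2  1  2  2  3  2  3  2  3  3  4  3  4  3  4  4  5  4

4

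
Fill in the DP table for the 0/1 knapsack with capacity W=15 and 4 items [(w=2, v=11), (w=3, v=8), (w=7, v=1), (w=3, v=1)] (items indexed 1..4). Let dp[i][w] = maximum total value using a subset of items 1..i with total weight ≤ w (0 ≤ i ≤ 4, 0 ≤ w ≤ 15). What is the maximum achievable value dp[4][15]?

21

i\w   0   1   2   3   4   5   6   7   8   9  10  11  12  13  14  15
  0   0   0   0   0   0   0   0   0   0   0   0   0   0   0   0   0
  1   0   0  11  11  11  11  11  11  11  11  11  11  11  11  11  11
  2   0   0  11  11  11  19  19  19  19  19  19  19  19  19  19  19
  3   0   0  11  11  11  19  19  19  19  19  19  19  20  20  20  20
  4   0   0  11  11  11  19  19  19  20  20  20  20  20  20  20  21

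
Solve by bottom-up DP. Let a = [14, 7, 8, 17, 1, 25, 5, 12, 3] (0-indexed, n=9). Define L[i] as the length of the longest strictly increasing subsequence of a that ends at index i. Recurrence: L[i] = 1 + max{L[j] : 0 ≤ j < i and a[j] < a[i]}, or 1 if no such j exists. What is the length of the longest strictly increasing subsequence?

4

   i    0    1    2    3    4    5    6    7    8
a[i]   14    7    8   17    1   25    5   12    3
L[i]    1    1    2    3    1    4    2    3    2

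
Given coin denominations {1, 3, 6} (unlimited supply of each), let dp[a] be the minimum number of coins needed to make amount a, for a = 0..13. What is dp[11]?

 a  0  1  2  3  4  5  6  7  8  9 10 11 12 13
dp  0  1  2  1  2  3  1  2  3  2  3  4  2  3

4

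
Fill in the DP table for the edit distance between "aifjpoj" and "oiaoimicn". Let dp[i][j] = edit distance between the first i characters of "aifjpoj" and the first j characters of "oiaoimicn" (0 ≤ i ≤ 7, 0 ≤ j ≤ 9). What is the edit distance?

   ''  o  i  a  o  i  m  i  c  n
''  0  1  2  3  4  5  6  7  8  9
 a  1  1  2  2  3  4  5  6  7  8
 i  2  2  1  2  3  3  4  5  6  7
 f  3  3  2  2  3  4  4  5  6  7
 j  4  4  3  3  3  4  5  5  6  7
 p  5  5  4  4  4  4  5  6  6  7
 o  6  5  5  5  4  5  5  6  7  7
 j  7  6  6  6  5  5  6  6  7  8

8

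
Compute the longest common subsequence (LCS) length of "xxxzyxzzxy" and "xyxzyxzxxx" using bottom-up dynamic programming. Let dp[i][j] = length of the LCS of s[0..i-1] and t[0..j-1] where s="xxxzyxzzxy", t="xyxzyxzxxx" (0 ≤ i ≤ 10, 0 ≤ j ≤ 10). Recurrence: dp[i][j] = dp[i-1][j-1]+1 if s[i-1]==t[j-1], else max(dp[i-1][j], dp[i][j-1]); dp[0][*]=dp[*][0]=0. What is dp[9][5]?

   ''  x  y  x  z  y  x  z  x  x  x
''  0  0  0  0  0  0  0  0  0  0  0
 x  0  1  1  1  1  1  1  1  1  1  1
 x  0  1  1  2  2  2  2  2  2  2  2
 x  0  1  1  2  2  2  3  3  3  3  3
 z  0  1  1  2  3  3  3  4  4  4  4
 y  0  1  2  2  3  4  4  4  4  4  4
 x  0  1  2  3  3  4  5  5  5  5  5
 z  0  1  2  3  4  4  5  6  6  6  6
 z  0  1  2  3  4  4  5  6  6  6  6
 x  0  1  2  3  4  4  5  6  7  7  7
 y  0  1  2  3  4  5  5  6  7  7  7

4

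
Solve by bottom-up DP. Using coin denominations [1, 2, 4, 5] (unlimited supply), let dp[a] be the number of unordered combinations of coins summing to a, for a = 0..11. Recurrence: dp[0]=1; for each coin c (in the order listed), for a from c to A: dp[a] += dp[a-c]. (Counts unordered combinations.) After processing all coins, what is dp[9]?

after  coin     0     1     2     3     4     5     6     7     8     9    10    11
          1     1     1     1     1     1     1     1     1     1     1     1     1
          2     1     1     2     2     3     3     4     4     5     5     6     6
          4     1     1     2     2     4     4     6     6     9     9    12    12
          5     1     1     2     2     4     5     7     8    11    13    17    19

13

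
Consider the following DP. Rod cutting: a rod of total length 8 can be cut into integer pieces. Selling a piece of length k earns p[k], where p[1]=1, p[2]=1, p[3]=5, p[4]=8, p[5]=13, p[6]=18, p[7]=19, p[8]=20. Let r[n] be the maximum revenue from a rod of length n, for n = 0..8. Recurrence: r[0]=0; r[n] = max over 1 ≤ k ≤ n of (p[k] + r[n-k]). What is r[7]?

19

   n    0    1    2    3    4    5    6    7    8
r[n]    0    1    2    5    8   13   18   19   20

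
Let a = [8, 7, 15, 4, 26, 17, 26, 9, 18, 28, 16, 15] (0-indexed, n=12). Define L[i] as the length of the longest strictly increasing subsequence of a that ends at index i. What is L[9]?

5

   i    0    1    2    3    4    5    6    7    8    9   10   11
a[i]    8    7   15    4   26   17   26    9   18   28   16   15
L[i]    1    1    2    1    3    3    4    2    4    5    3    3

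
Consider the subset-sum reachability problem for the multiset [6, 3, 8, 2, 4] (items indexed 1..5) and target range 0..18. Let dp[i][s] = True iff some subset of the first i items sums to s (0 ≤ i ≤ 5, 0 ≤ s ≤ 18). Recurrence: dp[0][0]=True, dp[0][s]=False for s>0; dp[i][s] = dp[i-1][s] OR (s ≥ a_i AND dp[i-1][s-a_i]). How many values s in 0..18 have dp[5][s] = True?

18

i\s   0   1   2   3   4   5   6   7   8   9  10  11  12  13  14  15  16  17  18
  0   T   F   F   F   F   F   F   F   F   F   F   F   F   F   F   F   F   F   F
  1   T   F   F   F   F   F   T   F   F   F   F   F   F   F   F   F   F   F   F
  2   T   F   F   T   F   F   T   F   F   T   F   F   F   F   F   F   F   F   F
  3   T   F   F   T   F   F   T   F   T   T   F   T   F   F   T   F   F   T   F
  4   T   F   T   T   F   T   T   F   T   T   T   T   F   T   T   F   T   T   F
  5   T   F   T   T   T   T   T   T   T   T   T   T   T   T   T   T   T   T   T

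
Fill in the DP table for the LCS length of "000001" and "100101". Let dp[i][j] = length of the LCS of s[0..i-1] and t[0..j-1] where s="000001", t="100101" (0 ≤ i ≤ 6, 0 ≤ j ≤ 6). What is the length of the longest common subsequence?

4

   ''  1  0  0  1  0  1
''  0  0  0  0  0  0  0
 0  0  0  1  1  1  1  1
 0  0  0  1  2  2  2  2
 0  0  0  1  2  2  3  3
 0  0  0  1  2  2  3  3
 0  0  0  1  2  2  3  3
 1  0  1  1  2  3  3  4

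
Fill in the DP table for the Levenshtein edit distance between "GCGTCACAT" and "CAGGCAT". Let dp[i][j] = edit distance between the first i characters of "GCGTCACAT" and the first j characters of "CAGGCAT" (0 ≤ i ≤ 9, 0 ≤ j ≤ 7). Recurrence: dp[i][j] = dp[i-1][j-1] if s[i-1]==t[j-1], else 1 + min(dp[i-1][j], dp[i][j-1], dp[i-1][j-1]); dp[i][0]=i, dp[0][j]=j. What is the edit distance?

   ''  C  A  G  G  C  A  T
''  0  1  2  3  4  5  6  7
 G  1  1  2  2  3  4  5  6
 C  2  1  2  3  3  3  4  5
 G  3  2  2  2  3  4  4  5
 T  4  3  3  3  3  4  5  4
 C  5  4  4  4  4  3  4  5
 A  6  5  4  5  5  4  3  4
 C  7  6  5  5  6  5  4  4
 A  8  7  6  6  6  6  5  5
 T  9  8  7  7  7  7  6  5

5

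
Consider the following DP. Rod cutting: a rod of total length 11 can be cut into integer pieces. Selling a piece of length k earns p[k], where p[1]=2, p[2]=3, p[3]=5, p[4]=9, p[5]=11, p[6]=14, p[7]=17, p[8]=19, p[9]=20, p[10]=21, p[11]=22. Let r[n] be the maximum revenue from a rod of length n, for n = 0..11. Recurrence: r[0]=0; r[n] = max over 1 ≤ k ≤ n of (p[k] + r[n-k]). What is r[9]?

21

   n    0    1    2    3    4    5    6    7    8    9   10   11
r[n]    0    2    4    6    9   11   14   17   19   21   23   26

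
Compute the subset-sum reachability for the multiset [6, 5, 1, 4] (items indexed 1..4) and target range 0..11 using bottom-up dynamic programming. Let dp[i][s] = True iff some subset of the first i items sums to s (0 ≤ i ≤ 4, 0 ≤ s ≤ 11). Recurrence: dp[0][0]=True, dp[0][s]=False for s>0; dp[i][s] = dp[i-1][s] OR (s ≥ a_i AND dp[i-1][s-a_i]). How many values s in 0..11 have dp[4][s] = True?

i\s   0   1   2   3   4   5   6   7   8   9  10  11
  0   T   F   F   F   F   F   F   F   F   F   F   F
  1   T   F   F   F   F   F   T   F   F   F   F   F
  2   T   F   F   F   F   T   T   F   F   F   F   T
  3   T   T   F   F   F   T   T   T   F   F   F   T
  4   T   T   F   F   T   T   T   T   F   T   T   T

9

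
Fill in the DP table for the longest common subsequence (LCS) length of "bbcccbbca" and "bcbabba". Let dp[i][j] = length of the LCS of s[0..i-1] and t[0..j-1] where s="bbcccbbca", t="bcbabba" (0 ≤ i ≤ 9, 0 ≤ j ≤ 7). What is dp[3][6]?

2

   ''  b  c  b  a  b  b  a
''  0  0  0  0  0  0  0  0
 b  0  1  1  1  1  1  1  1
 b  0  1  1  2  2  2  2  2
 c  0  1  2  2  2  2  2  2
 c  0  1  2  2  2  2  2  2
 c  0  1  2  2  2  2  2  2
 b  0  1  2  3  3  3  3  3
 b  0  1  2  3  3  4  4  4
 c  0  1  2  3  3  4  4  4
 a  0  1  2  3  4  4  4  5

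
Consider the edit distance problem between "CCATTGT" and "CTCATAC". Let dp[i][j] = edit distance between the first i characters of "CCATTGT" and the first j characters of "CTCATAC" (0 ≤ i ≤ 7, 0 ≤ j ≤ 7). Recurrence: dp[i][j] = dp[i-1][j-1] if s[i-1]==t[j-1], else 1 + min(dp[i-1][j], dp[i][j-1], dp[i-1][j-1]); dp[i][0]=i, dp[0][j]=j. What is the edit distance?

   ''  C  T  C  A  T  A  C
''  0  1  2  3  4  5  6  7
 C  1  0  1  2  3  4  5  6
 C  2  1  1  1  2  3  4  5
 A  3  2  2  2  1  2  3  4
 T  4  3  2  3  2  1  2  3
 T  5  4  3  3  3  2  2  3
 G  6  5  4  4  4  3  3  3
 T  7  6  5  5  5  4  4  4

4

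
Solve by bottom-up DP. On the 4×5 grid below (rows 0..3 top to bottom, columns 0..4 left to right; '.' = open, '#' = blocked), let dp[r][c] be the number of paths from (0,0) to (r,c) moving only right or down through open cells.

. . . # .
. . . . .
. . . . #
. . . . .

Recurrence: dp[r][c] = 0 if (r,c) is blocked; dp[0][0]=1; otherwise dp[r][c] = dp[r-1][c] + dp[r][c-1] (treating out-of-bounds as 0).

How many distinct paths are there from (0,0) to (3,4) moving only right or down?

r\c   0   1   2   3   4
  0   1   1   1   0   0
  1   1   2   3   3   3
  2   1   3   6   9   0
  3   1   4  10  19  19

19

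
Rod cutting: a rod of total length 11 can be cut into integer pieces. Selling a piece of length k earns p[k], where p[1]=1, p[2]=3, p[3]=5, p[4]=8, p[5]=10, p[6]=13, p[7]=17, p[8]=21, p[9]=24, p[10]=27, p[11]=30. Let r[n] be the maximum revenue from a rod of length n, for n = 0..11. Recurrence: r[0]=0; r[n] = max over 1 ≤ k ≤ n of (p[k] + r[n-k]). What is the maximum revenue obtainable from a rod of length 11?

   n    0    1    2    3    4    5    6    7    8    9   10   11
r[n]    0    1    3    5    8   10   13   17   21   24   27   30

30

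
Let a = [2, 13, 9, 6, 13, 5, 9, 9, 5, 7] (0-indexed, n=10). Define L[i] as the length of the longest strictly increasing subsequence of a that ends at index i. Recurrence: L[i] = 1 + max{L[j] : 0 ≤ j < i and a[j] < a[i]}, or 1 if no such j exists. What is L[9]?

3

   i    0    1    2    3    4    5    6    7    8    9
a[i]    2   13    9    6   13    5    9    9    5    7
L[i]    1    2    2    2    3    2    3    3    2    3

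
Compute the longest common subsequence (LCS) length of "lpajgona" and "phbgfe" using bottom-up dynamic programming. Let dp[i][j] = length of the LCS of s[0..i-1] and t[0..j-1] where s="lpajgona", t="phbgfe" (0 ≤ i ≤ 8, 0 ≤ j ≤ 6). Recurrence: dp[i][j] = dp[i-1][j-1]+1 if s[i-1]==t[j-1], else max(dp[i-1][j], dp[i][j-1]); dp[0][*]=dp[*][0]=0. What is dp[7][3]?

   ''  p  h  b  g  f  e
''  0  0  0  0  0  0  0
 l  0  0  0  0  0  0  0
 p  0  1  1  1  1  1  1
 a  0  1  1  1  1  1  1
 j  0  1  1  1  1  1  1
 g  0  1  1  1  2  2  2
 o  0  1  1  1  2  2  2
 n  0  1  1  1  2  2  2
 a  0  1  1  1  2  2  2

1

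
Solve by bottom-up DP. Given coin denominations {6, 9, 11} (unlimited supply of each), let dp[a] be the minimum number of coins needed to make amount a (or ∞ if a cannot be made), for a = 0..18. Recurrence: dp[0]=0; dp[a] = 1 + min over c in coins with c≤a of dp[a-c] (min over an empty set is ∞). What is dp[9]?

1

 a  0  1  2  3  4  5  6  7  8  9 10 11 12 13 14 15 16 17 18
dp  0  -  -  -  -  -  1  -  -  1  -  1  2  -  -  2  -  2  2
(- denotes ∞ / unreachable)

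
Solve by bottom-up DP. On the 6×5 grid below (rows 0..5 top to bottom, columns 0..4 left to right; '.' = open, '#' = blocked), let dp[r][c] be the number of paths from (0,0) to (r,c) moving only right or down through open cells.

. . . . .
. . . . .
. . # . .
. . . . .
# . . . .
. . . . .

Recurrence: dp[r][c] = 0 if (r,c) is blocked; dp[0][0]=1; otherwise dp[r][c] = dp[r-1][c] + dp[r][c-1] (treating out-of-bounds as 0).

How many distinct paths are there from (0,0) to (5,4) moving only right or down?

61

r\c   0   1   2   3   4
  0   1   1   1   1   1
  1   1   2   3   4   5
  2   1   3   0   4   9
  3   1   4   4   8  17
  4   0   4   8  16  33
  5   0   4  12  28  61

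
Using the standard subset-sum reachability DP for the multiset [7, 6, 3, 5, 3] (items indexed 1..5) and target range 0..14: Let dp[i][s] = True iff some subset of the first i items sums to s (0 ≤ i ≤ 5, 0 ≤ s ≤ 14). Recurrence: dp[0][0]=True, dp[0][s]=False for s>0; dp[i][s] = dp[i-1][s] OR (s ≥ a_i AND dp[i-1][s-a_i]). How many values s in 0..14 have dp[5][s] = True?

i\s   0   1   2   3   4   5   6   7   8   9  10  11  12  13  14
  0   T   F   F   F   F   F   F   F   F   F   F   F   F   F   F
  1   T   F   F   F   F   F   F   T   F   F   F   F   F   F   F
  2   T   F   F   F   F   F   T   T   F   F   F   F   F   T   F
  3   T   F   F   T   F   F   T   T   F   T   T   F   F   T   F
  4   T   F   F   T   F   T   T   T   T   T   T   T   T   T   T
  5   T   F   F   T   F   T   T   T   T   T   T   T   T   T   T

12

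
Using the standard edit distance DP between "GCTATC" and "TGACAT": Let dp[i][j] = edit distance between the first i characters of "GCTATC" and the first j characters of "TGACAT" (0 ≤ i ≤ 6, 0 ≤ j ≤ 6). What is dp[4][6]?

4

   ''  T  G  A  C  A  T
''  0  1  2  3  4  5  6
 G  1  1  1  2  3  4  5
 C  2  2  2  2  2  3  4
 T  3  2  3  3  3  3  3
 A  4  3  3  3  4  3  4
 T  5  4  4  4  4  4  3
 C  6  5  5  5  4  5  4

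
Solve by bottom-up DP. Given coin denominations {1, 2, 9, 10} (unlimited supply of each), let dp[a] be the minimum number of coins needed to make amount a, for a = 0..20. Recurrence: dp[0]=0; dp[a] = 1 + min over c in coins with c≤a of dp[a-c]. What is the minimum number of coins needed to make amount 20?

2

 a  0  1  2  3  4  5  6  7  8  9 10 11 12 13 14 15 16 17 18 19 20
dp  0  1  1  2  2  3  3  4  4  1  1  2  2  3  3  4  4  5  2  2  2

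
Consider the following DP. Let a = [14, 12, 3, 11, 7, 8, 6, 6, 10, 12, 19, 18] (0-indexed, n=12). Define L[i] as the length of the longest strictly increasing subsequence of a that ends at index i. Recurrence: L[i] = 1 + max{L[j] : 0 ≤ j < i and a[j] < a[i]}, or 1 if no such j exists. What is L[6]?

   i    0    1    2    3    4    5    6    7    8    9   10   11
a[i]   14   12    3   11    7    8    6    6   10   12   19   18
L[i]    1    1    1    2    2    3    2    2    4    5    6    6

2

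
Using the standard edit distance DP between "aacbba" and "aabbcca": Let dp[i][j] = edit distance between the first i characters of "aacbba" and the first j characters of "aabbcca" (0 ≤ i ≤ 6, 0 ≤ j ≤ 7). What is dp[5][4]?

1

   ''  a  a  b  b  c  c  a
''  0  1  2  3  4  5  6  7
 a  1  0  1  2  3  4  5  6
 a  2  1  0  1  2  3  4  5
 c  3  2  1  1  2  2  3  4
 b  4  3  2  1  1  2  3  4
 b  5  4  3  2  1  2  3  4
 a  6  5  4  3  2  2  3  3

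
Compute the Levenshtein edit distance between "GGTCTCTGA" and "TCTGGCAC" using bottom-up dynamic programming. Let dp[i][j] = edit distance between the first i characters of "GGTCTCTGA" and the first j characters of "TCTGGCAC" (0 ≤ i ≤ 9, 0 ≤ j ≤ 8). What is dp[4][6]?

4

   ''  T  C  T  G  G  C  A  C
''  0  1  2  3  4  5  6  7  8
 G  1  1  2  3  3  4  5  6  7
 G  2  2  2  3  3  3  4  5  6
 T  3  2  3  2  3  4  4  5  6
 C  4  3  2  3  3  4  4  5  5
 T  5  4  3  2  3  4  5  5  6
 C  6  5  4  3  3  4  4  5  5
 T  7  6  5  4  4  4  5  5  6
 G  8  7  6  5  4  4  5  6  6
 A  9  8  7  6  5  5  5  5  6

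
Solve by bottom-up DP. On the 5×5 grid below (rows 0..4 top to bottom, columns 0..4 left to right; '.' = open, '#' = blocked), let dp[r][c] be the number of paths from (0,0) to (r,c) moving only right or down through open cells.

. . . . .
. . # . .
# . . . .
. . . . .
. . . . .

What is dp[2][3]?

3

r\c   0   1   2   3   4
  0   1   1   1   1   1
  1   1   2   0   1   2
  2   0   2   2   3   5
  3   0   2   4   7  12
  4   0   2   6  13  25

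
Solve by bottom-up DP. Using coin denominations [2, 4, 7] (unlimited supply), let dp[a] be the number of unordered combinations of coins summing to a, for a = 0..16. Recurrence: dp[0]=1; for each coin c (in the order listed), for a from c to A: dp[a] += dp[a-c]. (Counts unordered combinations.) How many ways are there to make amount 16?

6

after  coin     0     1     2     3     4     5     6     7     8     9    10    11    12    13    14    15    16
          2     1     0     1     0     1     0     1     0     1     0     1     0     1     0     1     0     1
          4     1     0     1     0     2     0     2     0     3     0     3     0     4     0     4     0     5
          7     1     0     1     0     2     0     2     1     3     1     3     2     4     2     5     3     6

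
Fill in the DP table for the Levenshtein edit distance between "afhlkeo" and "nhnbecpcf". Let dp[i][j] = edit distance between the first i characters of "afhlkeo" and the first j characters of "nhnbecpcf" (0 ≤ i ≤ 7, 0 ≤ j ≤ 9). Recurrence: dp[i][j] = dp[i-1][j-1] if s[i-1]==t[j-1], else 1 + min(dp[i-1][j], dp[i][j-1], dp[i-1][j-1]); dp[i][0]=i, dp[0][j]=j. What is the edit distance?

   ''  n  h  n  b  e  c  p  c  f
''  0  1  2  3  4  5  6  7  8  9
 a  1  1  2  3  4  5  6  7  8  9
 f  2  2  2  3  4  5  6  7  8  8
 h  3  3  2  3  4  5  6  7  8  9
 l  4  4  3  3  4  5  6  7  8  9
 k  5  5  4  4  4  5  6  7  8  9
 e  6  6  5  5  5  4  5  6  7  8
 o  7  7  6  6  6  5  5  6  7  8

8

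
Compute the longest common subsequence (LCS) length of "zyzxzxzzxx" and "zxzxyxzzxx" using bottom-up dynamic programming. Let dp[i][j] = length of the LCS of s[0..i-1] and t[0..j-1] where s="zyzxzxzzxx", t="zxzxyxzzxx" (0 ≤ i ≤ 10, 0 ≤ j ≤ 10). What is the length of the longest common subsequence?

8

   ''  z  x  z  x  y  x  z  z  x  x
''  0  0  0  0  0  0  0  0  0  0  0
 z  0  1  1  1  1  1  1  1  1  1  1
 y  0  1  1  1  1  2  2  2  2  2  2
 z  0  1  1  2  2  2  2  3  3  3  3
 x  0  1  2  2  3  3  3  3  3  4  4
 z  0  1  2  3  3  3  3  4  4  4  4
 x  0  1  2  3  4  4  4  4  4  5  5
 z  0  1  2  3  4  4  4  5  5  5  5
 z  0  1  2  3  4  4  4  5  6  6  6
 x  0  1  2  3  4  4  5  5  6  7  7
 x  0  1  2  3  4  4  5  5  6  7  8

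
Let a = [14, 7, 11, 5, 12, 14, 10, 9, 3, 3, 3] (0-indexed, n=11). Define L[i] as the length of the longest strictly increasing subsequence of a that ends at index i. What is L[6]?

2

   i    0    1    2    3    4    5    6    7    8    9   10
a[i]   14    7   11    5   12   14   10    9    3    3    3
L[i]    1    1    2    1    3    4    2    2    1    1    1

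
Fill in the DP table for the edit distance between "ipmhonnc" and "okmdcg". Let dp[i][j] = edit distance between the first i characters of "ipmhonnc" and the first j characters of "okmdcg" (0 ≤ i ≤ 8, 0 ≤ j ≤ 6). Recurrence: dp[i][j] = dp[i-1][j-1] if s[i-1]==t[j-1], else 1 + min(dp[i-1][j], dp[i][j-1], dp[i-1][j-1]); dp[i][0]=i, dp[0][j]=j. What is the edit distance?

7

   ''  o  k  m  d  c  g
''  0  1  2  3  4  5  6
 i  1  1  2  3  4  5  6
 p  2  2  2  3  4  5  6
 m  3  3  3  2  3  4  5
 h  4  4  4  3  3  4  5
 o  5  4  5  4  4  4  5
 n  6  5  5  5  5  5  5
 n  7  6  6  6  6  6  6
 c  8  7  7  7  7  6  7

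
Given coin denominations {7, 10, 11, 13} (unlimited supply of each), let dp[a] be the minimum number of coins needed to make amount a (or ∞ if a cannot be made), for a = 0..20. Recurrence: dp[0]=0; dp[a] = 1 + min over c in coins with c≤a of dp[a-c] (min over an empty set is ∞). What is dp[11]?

 a  0  1  2  3  4  5  6  7  8  9 10 11 12 13 14 15 16 17 18 19 20
dp  0  -  -  -  -  -  -  1  -  -  1  1  -  1  2  -  -  2  2  -  2
(- denotes ∞ / unreachable)

1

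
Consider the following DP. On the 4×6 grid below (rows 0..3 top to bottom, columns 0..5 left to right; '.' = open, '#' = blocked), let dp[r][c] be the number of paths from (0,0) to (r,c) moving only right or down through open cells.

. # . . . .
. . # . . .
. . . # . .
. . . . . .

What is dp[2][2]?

2

r\c   0   1   2   3   4   5
  0   1   0   0   0   0   0
  1   1   1   0   0   0   0
  2   1   2   2   0   0   0
  3   1   3   5   5   5   5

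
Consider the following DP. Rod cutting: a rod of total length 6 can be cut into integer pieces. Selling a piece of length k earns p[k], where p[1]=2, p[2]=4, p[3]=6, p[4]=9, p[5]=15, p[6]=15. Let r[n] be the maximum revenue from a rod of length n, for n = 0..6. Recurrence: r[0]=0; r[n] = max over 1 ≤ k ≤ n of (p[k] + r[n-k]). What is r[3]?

   n    0    1    2    3    4    5    6
r[n]    0    2    4    6    9   15   17

6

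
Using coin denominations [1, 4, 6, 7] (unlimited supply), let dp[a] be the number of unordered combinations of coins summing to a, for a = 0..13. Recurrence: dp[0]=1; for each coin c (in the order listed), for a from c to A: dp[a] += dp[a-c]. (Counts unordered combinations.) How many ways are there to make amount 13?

10

after  coin     0     1     2     3     4     5     6     7     8     9    10    11    12    13
          1     1     1     1     1     1     1     1     1     1     1     1     1     1     1
          4     1     1     1     1     2     2     2     2     3     3     3     3     4     4
          6     1     1     1     1     2     2     3     3     4     4     5     5     7     7
          7     1     1     1     1     2     2     3     4     5     5     6     7     9    10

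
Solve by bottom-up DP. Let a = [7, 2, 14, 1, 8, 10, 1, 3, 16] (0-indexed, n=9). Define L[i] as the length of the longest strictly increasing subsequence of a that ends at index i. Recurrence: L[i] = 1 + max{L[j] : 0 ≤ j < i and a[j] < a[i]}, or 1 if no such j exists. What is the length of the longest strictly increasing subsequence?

   i    0    1    2    3    4    5    6    7    8
a[i]    7    2   14    1    8   10    1    3   16
L[i]    1    1    2    1    2    3    1    2    4

4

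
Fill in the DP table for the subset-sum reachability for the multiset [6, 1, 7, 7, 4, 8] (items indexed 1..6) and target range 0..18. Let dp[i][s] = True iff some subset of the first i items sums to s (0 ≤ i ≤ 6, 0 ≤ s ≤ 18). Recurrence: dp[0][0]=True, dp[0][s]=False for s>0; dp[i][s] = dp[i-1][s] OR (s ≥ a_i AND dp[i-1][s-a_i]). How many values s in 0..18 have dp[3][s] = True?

i\s   0   1   2   3   4   5   6   7   8   9  10  11  12  13  14  15  16  17  18
  0   T   F   F   F   F   F   F   F   F   F   F   F   F   F   F   F   F   F   F
  1   T   F   F   F   F   F   T   F   F   F   F   F   F   F   F   F   F   F   F
  2   T   T   F   F   F   F   T   T   F   F   F   F   F   F   F   F   F   F   F
  3   T   T   F   F   F   F   T   T   T   F   F   F   F   T   T   F   F   F   F
  4   T   T   F   F   F   F   T   T   T   F   F   F   F   T   T   T   F   F   F
  5   T   T   F   F   T   T   T   T   T   F   T   T   T   T   T   T   F   T   T
  6   T   T   F   F   T   T   T   T   T   T   T   T   T   T   T   T   T   T   T

7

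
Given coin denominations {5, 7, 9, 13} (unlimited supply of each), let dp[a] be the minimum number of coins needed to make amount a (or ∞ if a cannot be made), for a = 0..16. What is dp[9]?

1

 a  0  1  2  3  4  5  6  7  8  9 10 11 12 13 14 15 16
dp  0  -  -  -  -  1  -  1  -  1  2  -  2  1  2  3  2
(- denotes ∞ / unreachable)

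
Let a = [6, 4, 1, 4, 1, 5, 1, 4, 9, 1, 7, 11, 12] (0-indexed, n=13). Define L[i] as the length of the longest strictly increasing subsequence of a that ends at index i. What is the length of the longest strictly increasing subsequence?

   i    0    1    2    3    4    5    6    7    8    9   10   11   12
a[i]    6    4    1    4    1    5    1    4    9    1    7   11   12
L[i]    1    1    1    2    1    3    1    2    4    1    4    5    6

6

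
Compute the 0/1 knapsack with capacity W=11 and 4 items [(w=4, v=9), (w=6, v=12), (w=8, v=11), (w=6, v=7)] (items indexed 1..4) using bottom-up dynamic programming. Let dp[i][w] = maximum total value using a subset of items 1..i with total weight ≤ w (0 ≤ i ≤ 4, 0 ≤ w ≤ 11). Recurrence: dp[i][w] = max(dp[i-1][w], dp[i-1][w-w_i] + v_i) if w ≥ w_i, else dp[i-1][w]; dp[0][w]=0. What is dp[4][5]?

i\w   0   1   2   3   4   5   6   7   8   9  10  11
  0   0   0   0   0   0   0   0   0   0   0   0   0
  1   0   0   0   0   9   9   9   9   9   9   9   9
  2   0   0   0   0   9   9  12  12  12  12  21  21
  3   0   0   0   0   9   9  12  12  12  12  21  21
  4   0   0   0   0   9   9  12  12  12  12  21  21

9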